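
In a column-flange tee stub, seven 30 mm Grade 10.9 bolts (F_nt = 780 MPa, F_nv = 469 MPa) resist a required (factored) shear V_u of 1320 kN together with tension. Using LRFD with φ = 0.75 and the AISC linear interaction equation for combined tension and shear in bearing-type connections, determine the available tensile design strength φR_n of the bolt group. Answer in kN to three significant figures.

1570 kN

A_b = π·30²/4 = 706.9 mm²; f_rv = 1320 × 1000 / (7 × 706.9) = 266.8 MPa.
F'_nt = 1.3 F_nt − (F_nt / φF_nv) f_rv = 1.3·780 − (780/(0.75·469))·266.8 = 422.4 MPa, capped at F_nt → F'_nt = 422.4 MPa.
R_n = F'_nt · A_b · n = 422.4 × 706.9 × 7 / 1000 = 2090 kN.
Design strength φR_n = 0.75 × 2090 = 1570 kN.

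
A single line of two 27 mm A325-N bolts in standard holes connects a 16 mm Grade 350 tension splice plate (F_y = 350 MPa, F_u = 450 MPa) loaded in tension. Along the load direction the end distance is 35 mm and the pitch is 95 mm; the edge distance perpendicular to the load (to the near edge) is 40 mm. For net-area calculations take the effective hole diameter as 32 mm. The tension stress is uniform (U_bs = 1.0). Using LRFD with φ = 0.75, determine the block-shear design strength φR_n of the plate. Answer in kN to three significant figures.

395 kN

Shear plane L_v = 35 + 1·95 = 130 mm; A_gv = 130 × 16 = 2080 mm².
A_nv = (130 − 1.5·32) × 16 = 1312 mm².
A_nt = (40 − 0.5·32) × 16 = 384 mm².
0.6 F_u A_nv = 354.2 kN; 0.6 F_y A_gv = 436.8 kN → shear rupture governs the shear term.
R_n = 354.2 + 1.0 × 450 × 384 / 1000 = 527 kN.
Design strength φR_n = 0.75 × 527 = 395 kN.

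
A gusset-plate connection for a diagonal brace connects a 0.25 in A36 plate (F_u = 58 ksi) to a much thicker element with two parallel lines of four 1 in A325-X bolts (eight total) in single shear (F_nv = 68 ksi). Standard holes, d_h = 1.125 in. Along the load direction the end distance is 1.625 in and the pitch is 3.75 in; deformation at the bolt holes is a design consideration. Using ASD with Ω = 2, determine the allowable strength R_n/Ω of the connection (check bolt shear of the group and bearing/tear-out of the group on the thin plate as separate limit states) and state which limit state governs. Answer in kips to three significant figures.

Bolt shear: A_b = π·1²/4 = 0.7854 in²; R_n = 68 × 0.7854 × 8 × 1 = 427.3 kips → 427.3 / 2 = 214 kips.
Bearing (1.2 l_c t F_u ≤ 2.4 d t F_u): upper limit = 2.4·1·0.25·58 = 34.8 kips.
  Edge l_c = 1.625 − 1.125/2 = 1.062 → r_n = 18.49 kips; interior l_c = 3.75 − 1.125 = 2.625 → r_n = 34.8 kips.
  R_n,bearing = 2·18.49 + 6·34.8 = 245.8 kips → 245.8 / 2 = 123 kips.
Bearing governs: 123 kips.

123 kips (bearing governs)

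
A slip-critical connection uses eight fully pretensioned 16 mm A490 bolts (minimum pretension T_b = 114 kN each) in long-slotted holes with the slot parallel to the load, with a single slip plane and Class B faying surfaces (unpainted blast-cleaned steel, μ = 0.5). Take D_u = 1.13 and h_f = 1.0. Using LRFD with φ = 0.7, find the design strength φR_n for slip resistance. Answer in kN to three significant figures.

R_n = μ · D_u · h_f · T_b · n_s · n_b = 0.5 × 1.13 × 1.0 × 114 × 1 × 8 = 515.3 kN.
Design strength φR_n = 0.7 × 515.3 = 361 kN.

361 kN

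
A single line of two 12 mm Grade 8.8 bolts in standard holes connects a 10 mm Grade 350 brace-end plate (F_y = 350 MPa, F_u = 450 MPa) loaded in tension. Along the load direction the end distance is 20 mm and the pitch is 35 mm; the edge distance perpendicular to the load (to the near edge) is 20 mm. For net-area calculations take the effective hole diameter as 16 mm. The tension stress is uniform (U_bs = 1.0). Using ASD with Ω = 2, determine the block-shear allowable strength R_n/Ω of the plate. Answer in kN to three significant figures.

Shear plane L_v = 20 + 1·35 = 55 mm; A_gv = 55 × 10 = 550 mm².
A_nv = (55 − 1.5·16) × 10 = 310 mm².
A_nt = (20 − 0.5·16) × 10 = 120 mm².
0.6 F_u A_nv = 83.7 kN; 0.6 F_y A_gv = 115.5 kN → shear rupture governs the shear term.
R_n = 83.7 + 1.0 × 450 × 120 / 1000 = 137.7 kN.
Allowable strength R_n/Ω = 137.7 / 2 = 68.8 kN.

68.8 kN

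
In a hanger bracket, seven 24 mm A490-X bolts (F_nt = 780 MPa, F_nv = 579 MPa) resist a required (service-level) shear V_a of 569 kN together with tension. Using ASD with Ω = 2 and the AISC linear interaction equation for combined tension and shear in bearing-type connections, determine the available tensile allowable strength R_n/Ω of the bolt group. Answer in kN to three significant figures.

839 kN

A_b = π·24²/4 = 452.4 mm²; f_rv = 569 × 1000 / (7 × 452.4) = 179.7 MPa.
F'_nt = 1.3 F_nt − (Ω F_nt / F_nv) f_rv = 1.3·780 − (2·780/579)·179.7 = 529.9 MPa, capped at F_nt → F'_nt = 529.9 MPa.
R_n = F'_nt · A_b · n = 529.9 × 452.4 × 7 / 1000 = 1678 kN.
Allowable strength R_n/Ω = 1678 / 2 = 839 kN.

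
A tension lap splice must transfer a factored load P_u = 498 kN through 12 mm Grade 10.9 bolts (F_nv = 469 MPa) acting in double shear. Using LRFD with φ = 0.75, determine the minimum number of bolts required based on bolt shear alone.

A_b = π·12²/4 = 113.1 mm².
Per-bolt design strength φR_n = 0.75 × 469 × 113.1 × 2 / 1000 = 79.56 kN.
n ≥ 498 / 79.56 = 6.259 → use 7 bolts.

7 bolts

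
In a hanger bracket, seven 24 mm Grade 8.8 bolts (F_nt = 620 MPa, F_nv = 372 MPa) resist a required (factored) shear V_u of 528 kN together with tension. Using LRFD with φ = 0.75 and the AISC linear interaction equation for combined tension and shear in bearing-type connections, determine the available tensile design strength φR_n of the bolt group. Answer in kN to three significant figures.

1030 kN

A_b = π·24²/4 = 452.4 mm²; f_rv = 528 × 1000 / (7 × 452.4) = 166.7 MPa.
F'_nt = 1.3 F_nt − (F_nt / φF_nv) f_rv = 1.3·620 − (620/(0.75·372))·166.7 = 435.5 MPa, capped at F_nt → F'_nt = 435.5 MPa.
R_n = F'_nt · A_b · n = 435.5 × 452.4 × 7 / 1000 = 1379 kN.
Design strength φR_n = 0.75 × 1379 = 1030 kN.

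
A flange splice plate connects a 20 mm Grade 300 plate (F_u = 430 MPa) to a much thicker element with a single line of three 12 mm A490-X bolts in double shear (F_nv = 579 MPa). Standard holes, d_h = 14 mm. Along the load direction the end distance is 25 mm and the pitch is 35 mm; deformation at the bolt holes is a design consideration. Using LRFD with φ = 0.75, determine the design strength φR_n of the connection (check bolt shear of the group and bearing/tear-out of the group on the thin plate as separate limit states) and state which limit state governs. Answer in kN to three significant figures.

295 kN (bolt shear governs)

Bolt shear: A_b = π·12²/4 = 113.1 mm²; R_n = 579 × 113.1 × 3 × 2 / 1000 = 392.9 kN → 0.75 × 392.9 = 295 kN.
Bearing (1.2 l_c t F_u ≤ 2.4 d t F_u): upper limit = 2.4·12·20·430 / 1000 = 247.7 kN.
  Edge l_c = 25 − 14/2 = 18 → r_n = 185.8 kN; interior l_c = 35 − 14 = 21 → r_n = 216.7 kN.
  R_n,bearing = 1·185.8 + 2·216.7 = 619.2 kN → 0.75 × 619.2 = 464 kN.
Bolt shear governs: 295 kN.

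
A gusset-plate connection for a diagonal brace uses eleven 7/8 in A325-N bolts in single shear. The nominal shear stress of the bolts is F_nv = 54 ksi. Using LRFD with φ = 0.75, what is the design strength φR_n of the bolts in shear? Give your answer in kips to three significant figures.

268 kips

A_b = π × 0.875² / 4 = 0.6013 in².
R_n = F_nv · A_b · n · n_s = 54 × 0.6013 × 11 × 1 = 357.2 kips.
Design strength φR_n = 0.75 × 357.2 = 268 kips.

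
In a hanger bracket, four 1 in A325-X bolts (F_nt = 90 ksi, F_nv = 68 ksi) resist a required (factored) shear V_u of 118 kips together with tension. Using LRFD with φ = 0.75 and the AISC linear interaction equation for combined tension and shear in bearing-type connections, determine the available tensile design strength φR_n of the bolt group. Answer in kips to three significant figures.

A_b = π·1²/4 = 0.7854 in²; f_rv = 118 / (4 × 0.7854) = 37.56 ksi.
F'_nt = 1.3 F_nt − (F_nt / φF_nv) f_rv = 1.3·90 − (90/(0.75·68))·37.56 = 50.72 ksi, capped at F_nt → F'_nt = 50.72 ksi.
R_n = F'_nt · A_b · n = 50.72 × 0.7854 × 4 = 159.3 kips.
Design strength φR_n = 0.75 × 159.3 = 119 kips.

119 kips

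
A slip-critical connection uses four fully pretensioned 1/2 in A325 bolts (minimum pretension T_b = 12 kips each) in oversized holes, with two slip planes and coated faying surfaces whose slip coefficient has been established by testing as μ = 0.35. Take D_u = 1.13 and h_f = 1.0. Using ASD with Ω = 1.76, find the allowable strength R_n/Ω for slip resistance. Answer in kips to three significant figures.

21.6 kips

R_n = μ · D_u · h_f · T_b · n_s · n_b = 0.35 × 1.13 × 1.0 × 12 × 2 × 4 = 37.97 kips.
Allowable strength R_n/Ω = 37.97 / 1.76 = 21.6 kips.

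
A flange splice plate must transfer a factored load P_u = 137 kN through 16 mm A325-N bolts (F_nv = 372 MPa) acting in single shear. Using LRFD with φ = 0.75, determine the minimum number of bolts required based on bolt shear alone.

A_b = π·16²/4 = 201.1 mm².
Per-bolt design strength φR_n = 0.75 × 372 × 201.1 × 1 / 1000 = 56.1 kN.
n ≥ 137 / 56.1 = 2.442 → use 3 bolts.

3 bolts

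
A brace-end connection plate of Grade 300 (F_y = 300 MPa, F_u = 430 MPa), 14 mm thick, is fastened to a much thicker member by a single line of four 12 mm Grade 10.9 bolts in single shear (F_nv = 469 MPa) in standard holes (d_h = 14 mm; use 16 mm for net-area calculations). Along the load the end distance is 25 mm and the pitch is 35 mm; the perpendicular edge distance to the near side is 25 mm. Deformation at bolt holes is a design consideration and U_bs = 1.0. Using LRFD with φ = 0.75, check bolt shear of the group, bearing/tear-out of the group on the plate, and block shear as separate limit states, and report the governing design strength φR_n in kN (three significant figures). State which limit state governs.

Bolt shear: A_b = π·12²/4 = 113.1 mm²; R_n = 469 × 113.1 × 4 × 1 / 1000 = 212.2 kN → 0.75 × 212.2 = 159 kN.
Bearing: edge l_c = 18, r_n = 130 kN; interior l_c = 21, r_n = 151.7 kN; R_n = 130 + 3·151.7 = 585.1 kN → 439 kN.
Block shear: A_gv = 1820, A_nv = 1036, A_nt = 238 mm²; R_n = min(0.6F_uA_nv, 0.6F_yA_gv) + U_bs·F_u·A_nt = 369.6 kN → 277 kN.
Bolt shear governs: 159 kN.

159 kN (bolt shear governs)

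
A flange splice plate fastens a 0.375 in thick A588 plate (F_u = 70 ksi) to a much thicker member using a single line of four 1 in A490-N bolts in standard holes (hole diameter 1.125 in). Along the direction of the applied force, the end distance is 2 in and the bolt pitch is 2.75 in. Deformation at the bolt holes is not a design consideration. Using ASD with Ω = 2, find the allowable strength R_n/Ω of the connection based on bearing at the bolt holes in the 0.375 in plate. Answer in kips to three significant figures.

124 kips

Per bolt r_n = 1.5 l_c t F_u ≤ 3.0 d t F_u; upper limit = 3.0 × 1 × 0.375 × 70 = 78.75 kips.
Edge bolt: l_c = 2 − 1.125/2 = 1.438 in → 1.5 × 1.438 × 0.375 × 70 = 56.6 → r_n = 56.6 kips.
Interior bolts: l_c = 2.75 − 1.125 = 1.625 in → 1.5 × 1.625 × 0.375 × 70 = 63.98 → r_n = 63.98 kips.
R_n = 1 × 56.6 + 3 × 63.98 = 248.6 kips.
Allowable strength R_n/Ω = 248.6 / 2 = 124 kips.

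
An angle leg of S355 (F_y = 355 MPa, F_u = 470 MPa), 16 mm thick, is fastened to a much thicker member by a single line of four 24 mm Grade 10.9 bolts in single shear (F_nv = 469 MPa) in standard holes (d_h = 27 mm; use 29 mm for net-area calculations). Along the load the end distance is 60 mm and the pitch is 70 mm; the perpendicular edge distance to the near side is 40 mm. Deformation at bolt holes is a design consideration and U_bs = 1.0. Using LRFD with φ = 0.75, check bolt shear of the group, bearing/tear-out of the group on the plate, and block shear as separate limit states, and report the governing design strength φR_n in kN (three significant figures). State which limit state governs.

Bolt shear: A_b = π·24²/4 = 452.4 mm²; R_n = 469 × 452.4 × 4 × 1 / 1000 = 848.7 kN → 0.75 × 848.7 = 637 kN.
Bearing: edge l_c = 46.5, r_n = 419.6 kN; interior l_c = 43, r_n = 388 kN; R_n = 419.6 + 3·388 = 1584 kN → 1190 kN.
Block shear: A_gv = 4320, A_nv = 2696, A_nt = 408 mm²; R_n = min(0.6F_uA_nv, 0.6F_yA_gv) + U_bs·F_u·A_nt = 952 kN → 714 kN.
Bolt shear governs: 637 kN.

637 kN (bolt shear governs)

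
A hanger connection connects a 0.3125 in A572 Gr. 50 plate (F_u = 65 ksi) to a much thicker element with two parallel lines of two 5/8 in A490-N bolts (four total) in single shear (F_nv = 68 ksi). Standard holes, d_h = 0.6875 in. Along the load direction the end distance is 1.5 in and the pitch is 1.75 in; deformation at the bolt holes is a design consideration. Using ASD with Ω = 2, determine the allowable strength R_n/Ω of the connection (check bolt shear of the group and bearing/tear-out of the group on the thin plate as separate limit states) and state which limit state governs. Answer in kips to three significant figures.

41.7 kips (bolt shear governs)

Bolt shear: A_b = π·0.625²/4 = 0.3068 in²; R_n = 68 × 0.3068 × 4 × 1 = 83.45 kips → 83.45 / 2 = 41.7 kips.
Bearing (1.2 l_c t F_u ≤ 2.4 d t F_u): upper limit = 2.4·0.625·0.3125·65 = 30.47 kips.
  Edge l_c = 1.5 − 0.6875/2 = 1.156 → r_n = 28.18 kips; interior l_c = 1.75 − 0.6875 = 1.062 → r_n = 25.9 kips.
  R_n,bearing = 2·28.18 + 2·25.9 = 108.2 kips → 108.2 / 2 = 54.1 kips.
Bolt shear governs: 41.7 kips.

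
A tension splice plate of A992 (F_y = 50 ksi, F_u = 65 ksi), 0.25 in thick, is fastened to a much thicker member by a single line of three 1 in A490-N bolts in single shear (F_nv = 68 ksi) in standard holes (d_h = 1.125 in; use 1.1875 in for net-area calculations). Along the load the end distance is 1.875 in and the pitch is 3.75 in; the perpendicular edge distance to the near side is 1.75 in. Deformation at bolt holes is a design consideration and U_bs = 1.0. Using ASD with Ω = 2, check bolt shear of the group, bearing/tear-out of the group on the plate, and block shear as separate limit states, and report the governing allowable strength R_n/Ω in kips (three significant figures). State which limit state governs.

Bolt shear: A_b = π·1²/4 = 0.7854 in²; R_n = 68 × 0.7854 × 3 × 1 = 160.2 kips → 160.2 / 2 = 80.1 kips.
Bearing: edge l_c = 1.312, r_n = 25.59 kips; interior l_c = 2.625, r_n = 39 kips; R_n = 25.59 + 2·39 = 103.6 kips → 51.8 kips.
Block shear: A_gv = 2.344, A_nv = 1.602, A_nt = 0.2891 in²; R_n = min(0.6F_uA_nv, 0.6F_yA_gv) + U_bs·F_u·A_nt = 81.25 kips → 40.6 kips.
Block shear governs: 40.6 kips.

40.6 kips (block shear governs)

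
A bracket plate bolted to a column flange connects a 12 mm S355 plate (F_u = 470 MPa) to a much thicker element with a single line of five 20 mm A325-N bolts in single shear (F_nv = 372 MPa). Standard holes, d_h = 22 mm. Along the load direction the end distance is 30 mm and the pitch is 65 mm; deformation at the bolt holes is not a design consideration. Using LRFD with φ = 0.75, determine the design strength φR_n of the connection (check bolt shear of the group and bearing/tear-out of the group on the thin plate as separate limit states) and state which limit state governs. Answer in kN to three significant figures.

438 kN (bolt shear governs)

Bolt shear: A_b = π·20²/4 = 314.2 mm²; R_n = 372 × 314.2 × 5 × 1 / 1000 = 584.3 kN → 0.75 × 584.3 = 438 kN.
Bearing (1.5 l_c t F_u ≤ 3.0 d t F_u): upper limit = 3.0·20·12·470 / 1000 = 338.4 kN.
  Edge l_c = 30 − 22/2 = 19 → r_n = 160.7 kN; interior l_c = 65 − 22 = 43 → r_n = 338.4 kN.
  R_n,bearing = 1·160.7 + 4·338.4 = 1514 kN → 0.75 × 1514 = 1140 kN.
Bolt shear governs: 438 kN.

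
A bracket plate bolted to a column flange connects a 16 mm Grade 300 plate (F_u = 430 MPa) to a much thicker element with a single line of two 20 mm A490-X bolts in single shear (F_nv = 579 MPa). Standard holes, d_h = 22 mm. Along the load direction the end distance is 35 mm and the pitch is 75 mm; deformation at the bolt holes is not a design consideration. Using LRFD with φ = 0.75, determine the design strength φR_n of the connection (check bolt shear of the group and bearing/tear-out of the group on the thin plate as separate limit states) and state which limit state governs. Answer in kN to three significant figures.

Bolt shear: A_b = π·20²/4 = 314.2 mm²; R_n = 579 × 314.2 × 2 × 1 / 1000 = 363.8 kN → 0.75 × 363.8 = 273 kN.
Bearing (1.5 l_c t F_u ≤ 3.0 d t F_u): upper limit = 3.0·20·16·430 / 1000 = 412.8 kN.
  Edge l_c = 35 − 22/2 = 24 → r_n = 247.7 kN; interior l_c = 75 − 22 = 53 → r_n = 412.8 kN.
  R_n,bearing = 1·247.7 + 1·412.8 = 660.5 kN → 0.75 × 660.5 = 495 kN.
Bolt shear governs: 273 kN.

273 kN (bolt shear governs)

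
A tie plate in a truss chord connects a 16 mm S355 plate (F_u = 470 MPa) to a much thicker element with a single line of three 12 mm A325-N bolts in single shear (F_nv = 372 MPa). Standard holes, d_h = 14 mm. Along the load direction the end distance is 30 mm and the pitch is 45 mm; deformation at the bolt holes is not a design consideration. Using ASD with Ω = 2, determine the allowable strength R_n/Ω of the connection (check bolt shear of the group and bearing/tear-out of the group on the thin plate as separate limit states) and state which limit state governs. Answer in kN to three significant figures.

63.1 kN (bolt shear governs)

Bolt shear: A_b = π·12²/4 = 113.1 mm²; R_n = 372 × 113.1 × 3 × 1 / 1000 = 126.2 kN → 126.2 / 2 = 63.1 kN.
Bearing (1.5 l_c t F_u ≤ 3.0 d t F_u): upper limit = 3.0·12·16·470 / 1000 = 270.7 kN.
  Edge l_c = 30 − 14/2 = 23 → r_n = 259.4 kN; interior l_c = 45 − 14 = 31 → r_n = 270.7 kN.
  R_n,bearing = 1·259.4 + 2·270.7 = 800.9 kN → 800.9 / 2 = 400 kN.
Bolt shear governs: 63.1 kN.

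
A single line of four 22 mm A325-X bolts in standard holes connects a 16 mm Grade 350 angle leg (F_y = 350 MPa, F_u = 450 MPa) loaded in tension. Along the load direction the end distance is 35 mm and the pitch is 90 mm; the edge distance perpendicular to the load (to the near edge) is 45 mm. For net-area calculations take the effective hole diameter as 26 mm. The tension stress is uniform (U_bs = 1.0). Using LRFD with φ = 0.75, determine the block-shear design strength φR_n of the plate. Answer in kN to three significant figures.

866 kN

Shear plane L_v = 35 + 3·90 = 305 mm; A_gv = 305 × 16 = 4880 mm².
A_nv = (305 − 3.5·26) × 16 = 3424 mm².
A_nt = (45 − 0.5·26) × 16 = 512 mm².
0.6 F_u A_nv = 924.5 kN; 0.6 F_y A_gv = 1025 kN → shear rupture governs the shear term.
R_n = 924.5 + 1.0 × 450 × 512 / 1000 = 1155 kN.
Design strength φR_n = 0.75 × 1155 = 866 kN.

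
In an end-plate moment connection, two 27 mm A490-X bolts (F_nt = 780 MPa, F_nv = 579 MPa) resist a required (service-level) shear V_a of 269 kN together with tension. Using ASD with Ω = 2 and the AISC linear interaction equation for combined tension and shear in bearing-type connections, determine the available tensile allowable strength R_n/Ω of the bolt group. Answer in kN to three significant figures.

A_b = π·27²/4 = 572.6 mm²; f_rv = 269 × 1000 / (2 × 572.6) = 234.9 MPa.
F'_nt = 1.3 F_nt − (Ω F_nt / F_nv) f_rv = 1.3·780 − (2·780/579)·234.9 = 381.1 MPa, capped at F_nt → F'_nt = 381.1 MPa.
R_n = F'_nt · A_b · n = 381.1 × 572.6 × 2 / 1000 = 436.4 kN.
Allowable strength R_n/Ω = 436.4 / 2 = 218 kN.

218 kN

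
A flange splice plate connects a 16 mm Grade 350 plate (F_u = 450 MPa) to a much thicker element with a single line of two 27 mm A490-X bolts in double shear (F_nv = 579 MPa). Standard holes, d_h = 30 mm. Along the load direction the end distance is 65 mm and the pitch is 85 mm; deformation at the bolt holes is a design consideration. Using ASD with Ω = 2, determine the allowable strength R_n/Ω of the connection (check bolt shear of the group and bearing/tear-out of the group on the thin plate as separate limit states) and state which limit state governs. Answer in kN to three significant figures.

449 kN (bearing governs)

Bolt shear: A_b = π·27²/4 = 572.6 mm²; R_n = 579 × 572.6 × 2 × 2 / 1000 = 1326 kN → 1326 / 2 = 663 kN.
Bearing (1.2 l_c t F_u ≤ 2.4 d t F_u): upper limit = 2.4·27·16·450 / 1000 = 466.6 kN.
  Edge l_c = 65 − 30/2 = 50 → r_n = 432 kN; interior l_c = 85 − 30 = 55 → r_n = 466.6 kN.
  R_n,bearing = 1·432 + 1·466.6 = 898.6 kN → 898.6 / 2 = 449 kN.
Bearing governs: 449 kN.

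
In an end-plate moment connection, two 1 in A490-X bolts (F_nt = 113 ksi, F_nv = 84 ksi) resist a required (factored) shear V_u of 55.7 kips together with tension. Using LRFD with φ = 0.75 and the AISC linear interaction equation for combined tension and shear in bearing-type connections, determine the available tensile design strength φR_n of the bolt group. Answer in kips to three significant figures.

98.1 kips

A_b = π·1²/4 = 0.7854 in²; f_rv = 55.7 / (2 × 0.7854) = 35.46 ksi.
F'_nt = 1.3 F_nt − (F_nt / φF_nv) f_rv = 1.3·113 − (113/(0.75·84))·35.46 = 83.3 ksi, capped at F_nt → F'_nt = 83.3 ksi.
R_n = F'_nt · A_b · n = 83.3 × 0.7854 × 2 = 130.8 kips.
Design strength φR_n = 0.75 × 130.8 = 98.1 kips.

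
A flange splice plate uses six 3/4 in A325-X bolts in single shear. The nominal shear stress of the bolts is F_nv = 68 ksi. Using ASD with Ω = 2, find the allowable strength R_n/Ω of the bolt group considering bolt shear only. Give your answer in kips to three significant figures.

A_b = π × 0.75² / 4 = 0.4418 in².
R_n = F_nv · A_b · n · n_s = 68 × 0.4418 × 6 × 1 = 180.2 kips.
Allowable strength R_n/Ω = 180.2 / 2 = 90.1 kips.

90.1 kips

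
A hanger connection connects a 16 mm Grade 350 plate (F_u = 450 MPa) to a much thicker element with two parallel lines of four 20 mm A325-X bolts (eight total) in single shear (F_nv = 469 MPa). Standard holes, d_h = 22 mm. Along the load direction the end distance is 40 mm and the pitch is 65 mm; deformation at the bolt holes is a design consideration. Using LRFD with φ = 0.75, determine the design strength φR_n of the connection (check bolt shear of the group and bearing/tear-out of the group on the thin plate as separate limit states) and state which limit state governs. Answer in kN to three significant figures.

884 kN (bolt shear governs)

Bolt shear: A_b = π·20²/4 = 314.2 mm²; R_n = 469 × 314.2 × 8 × 1 / 1000 = 1179 kN → 0.75 × 1179 = 884 kN.
Bearing (1.2 l_c t F_u ≤ 2.4 d t F_u): upper limit = 2.4·20·16·450 / 1000 = 345.6 kN.
  Edge l_c = 40 − 22/2 = 29 → r_n = 250.6 kN; interior l_c = 65 − 22 = 43 → r_n = 345.6 kN.
  R_n,bearing = 2·250.6 + 6·345.6 = 2575 kN → 0.75 × 2575 = 1930 kN.
Bolt shear governs: 884 kN.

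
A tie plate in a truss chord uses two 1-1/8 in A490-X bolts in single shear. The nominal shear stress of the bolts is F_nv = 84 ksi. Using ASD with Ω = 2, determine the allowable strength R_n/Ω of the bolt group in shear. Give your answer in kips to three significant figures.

A_b = π × 1.125² / 4 = 0.994 in².
R_n = F_nv · A_b · n · n_s = 84 × 0.994 × 2 × 1 = 167 kips.
Allowable strength R_n/Ω = 167 / 2 = 83.5 kips.

83.5 kips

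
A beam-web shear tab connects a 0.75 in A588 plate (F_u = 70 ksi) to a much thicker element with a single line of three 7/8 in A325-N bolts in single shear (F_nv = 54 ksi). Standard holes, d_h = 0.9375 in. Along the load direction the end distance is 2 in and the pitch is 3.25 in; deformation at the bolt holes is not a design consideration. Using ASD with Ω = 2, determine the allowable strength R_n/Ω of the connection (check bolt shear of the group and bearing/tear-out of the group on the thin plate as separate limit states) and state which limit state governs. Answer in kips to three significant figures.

48.7 kips (bolt shear governs)

Bolt shear: A_b = π·0.875²/4 = 0.6013 in²; R_n = 54 × 0.6013 × 3 × 1 = 97.41 kips → 97.41 / 2 = 48.7 kips.
Bearing (1.5 l_c t F_u ≤ 3.0 d t F_u): upper limit = 3.0·0.875·0.75·70 = 137.8 kips.
  Edge l_c = 2 − 0.9375/2 = 1.531 → r_n = 120.6 kips; interior l_c = 3.25 − 0.9375 = 2.312 → r_n = 137.8 kips.
  R_n,bearing = 1·120.6 + 2·137.8 = 396.2 kips → 396.2 / 2 = 198 kips.
Bolt shear governs: 48.7 kips.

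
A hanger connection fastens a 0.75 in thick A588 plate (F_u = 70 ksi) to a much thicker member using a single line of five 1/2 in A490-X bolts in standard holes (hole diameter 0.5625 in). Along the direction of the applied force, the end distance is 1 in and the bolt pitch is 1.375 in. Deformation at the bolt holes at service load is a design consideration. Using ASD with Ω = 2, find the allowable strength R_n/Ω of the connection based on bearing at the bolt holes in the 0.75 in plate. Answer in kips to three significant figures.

Per bolt r_n = 1.2 l_c t F_u ≤ 2.4 d t F_u; upper limit = 2.4 × 0.5 × 0.75 × 70 = 63 kips.
Edge bolt: l_c = 1 − 0.5625/2 = 0.7188 in → 1.2 × 0.7188 × 0.75 × 70 = 45.28 → r_n = 45.28 kips.
Interior bolts: l_c = 1.375 − 0.5625 = 0.8125 in → 1.2 × 0.8125 × 0.75 × 70 = 51.19 → r_n = 51.19 kips.
R_n = 1 × 45.28 + 4 × 51.19 = 250 kips.
Allowable strength R_n/Ω = 250 / 2 = 125 kips.

125 kips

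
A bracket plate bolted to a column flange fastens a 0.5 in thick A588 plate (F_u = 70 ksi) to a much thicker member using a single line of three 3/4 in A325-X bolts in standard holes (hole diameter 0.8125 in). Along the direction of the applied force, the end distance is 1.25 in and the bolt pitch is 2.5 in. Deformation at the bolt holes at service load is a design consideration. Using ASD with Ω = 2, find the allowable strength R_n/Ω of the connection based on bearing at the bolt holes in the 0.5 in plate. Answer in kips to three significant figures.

Per bolt r_n = 1.2 l_c t F_u ≤ 2.4 d t F_u; upper limit = 2.4 × 0.75 × 0.5 × 70 = 63 kips.
Edge bolt: l_c = 1.25 − 0.8125/2 = 0.8438 in → 1.2 × 0.8438 × 0.5 × 70 = 35.44 → r_n = 35.44 kips.
Interior bolts: l_c = 2.5 − 0.8125 = 1.688 in → 1.2 × 1.688 × 0.5 × 70 = 70.88 → r_n = 63 kips.
R_n = 1 × 35.44 + 2 × 63 = 161.4 kips.
Allowable strength R_n/Ω = 161.4 / 2 = 80.7 kips.

80.7 kips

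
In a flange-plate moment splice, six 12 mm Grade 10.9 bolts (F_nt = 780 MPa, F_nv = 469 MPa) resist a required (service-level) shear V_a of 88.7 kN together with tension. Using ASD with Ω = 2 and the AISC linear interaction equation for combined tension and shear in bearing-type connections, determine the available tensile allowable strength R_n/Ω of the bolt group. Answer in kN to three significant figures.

A_b = π·12²/4 = 113.1 mm²; f_rv = 88.7 × 1000 / (6 × 113.1) = 130.7 MPa.
F'_nt = 1.3 F_nt − (Ω F_nt / F_nv) f_rv = 1.3·780 − (2·780/469)·130.7 = 579.2 MPa, capped at F_nt → F'_nt = 579.2 MPa.
R_n = F'_nt · A_b · n = 579.2 × 113.1 × 6 / 1000 = 393 kN.
Allowable strength R_n/Ω = 393 / 2 = 197 kN.

197 kN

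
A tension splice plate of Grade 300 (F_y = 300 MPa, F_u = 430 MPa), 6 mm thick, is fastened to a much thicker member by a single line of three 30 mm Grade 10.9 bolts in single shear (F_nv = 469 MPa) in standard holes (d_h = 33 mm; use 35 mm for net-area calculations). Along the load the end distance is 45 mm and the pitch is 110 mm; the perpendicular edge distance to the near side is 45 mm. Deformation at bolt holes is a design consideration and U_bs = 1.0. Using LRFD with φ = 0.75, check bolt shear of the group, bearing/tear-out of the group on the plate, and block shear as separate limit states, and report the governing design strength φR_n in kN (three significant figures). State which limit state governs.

Bolt shear: A_b = π·30²/4 = 706.9 mm²; R_n = 469 × 706.9 × 3 × 1 / 1000 = 994.5 kN → 0.75 × 994.5 = 746 kN.
Bearing: edge l_c = 28.5, r_n = 88.24 kN; interior l_c = 77, r_n = 185.8 kN; R_n = 88.24 + 2·185.8 = 459.8 kN → 345 kN.
Block shear: A_gv = 1590, A_nv = 1065, A_nt = 165 mm²; R_n = min(0.6F_uA_nv, 0.6F_yA_gv) + U_bs·F_u·A_nt = 345.7 kN → 259 kN.
Block shear governs: 259 kN.

259 kN (block shear governs)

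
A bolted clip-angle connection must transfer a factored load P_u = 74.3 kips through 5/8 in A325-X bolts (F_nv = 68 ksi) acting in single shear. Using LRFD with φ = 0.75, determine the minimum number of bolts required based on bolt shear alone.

5 bolts

A_b = π·0.625²/4 = 0.3068 in².
Per-bolt design strength φR_n = 0.75 × 68 × 0.3068 × 1 = 15.65 kips.
n ≥ 74.3 / 15.65 = 4.749 → use 5 bolts.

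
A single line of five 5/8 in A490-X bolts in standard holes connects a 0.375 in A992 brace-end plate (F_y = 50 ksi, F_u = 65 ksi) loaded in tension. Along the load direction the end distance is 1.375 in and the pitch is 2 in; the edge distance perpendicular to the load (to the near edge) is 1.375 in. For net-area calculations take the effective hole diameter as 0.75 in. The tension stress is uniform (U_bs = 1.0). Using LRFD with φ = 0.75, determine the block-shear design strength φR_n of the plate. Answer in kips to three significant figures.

84.1 kips

Shear plane L_v = 1.375 + 4·2 = 9.375 in; A_gv = 9.375 × 0.375 = 3.516 in².
A_nv = (9.375 − 4.5·0.75) × 0.375 = 2.25 in².
A_nt = (1.375 − 0.5·0.75) × 0.375 = 0.375 in².
0.6 F_u A_nv = 87.75 kips; 0.6 F_y A_gv = 105.5 kips → shear rupture governs the shear term.
R_n = 87.75 + 1.0 × 65 × 0.375 = 112.1 kips.
Design strength φR_n = 0.75 × 112.1 = 84.1 kips.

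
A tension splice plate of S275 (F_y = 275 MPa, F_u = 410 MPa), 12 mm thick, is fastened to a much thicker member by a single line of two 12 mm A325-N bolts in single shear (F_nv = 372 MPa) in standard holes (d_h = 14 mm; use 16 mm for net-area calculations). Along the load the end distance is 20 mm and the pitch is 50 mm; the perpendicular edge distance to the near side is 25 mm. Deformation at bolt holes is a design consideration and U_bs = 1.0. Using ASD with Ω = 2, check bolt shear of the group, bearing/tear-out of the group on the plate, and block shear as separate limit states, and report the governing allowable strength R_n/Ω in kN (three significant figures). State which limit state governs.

42.1 kN (bolt shear governs)

Bolt shear: A_b = π·12²/4 = 113.1 mm²; R_n = 372 × 113.1 × 2 × 1 / 1000 = 84.14 kN → 84.14 / 2 = 42.1 kN.
Bearing: edge l_c = 13, r_n = 76.75 kN; interior l_c = 36, r_n = 141.7 kN; R_n = 76.75 + 1·141.7 = 218.4 kN → 109 kN.
Block shear: A_gv = 840, A_nv = 552, A_nt = 204 mm²; R_n = min(0.6F_uA_nv, 0.6F_yA_gv) + U_bs·F_u·A_nt = 219.4 kN → 110 kN.
Bolt shear governs: 42.1 kN.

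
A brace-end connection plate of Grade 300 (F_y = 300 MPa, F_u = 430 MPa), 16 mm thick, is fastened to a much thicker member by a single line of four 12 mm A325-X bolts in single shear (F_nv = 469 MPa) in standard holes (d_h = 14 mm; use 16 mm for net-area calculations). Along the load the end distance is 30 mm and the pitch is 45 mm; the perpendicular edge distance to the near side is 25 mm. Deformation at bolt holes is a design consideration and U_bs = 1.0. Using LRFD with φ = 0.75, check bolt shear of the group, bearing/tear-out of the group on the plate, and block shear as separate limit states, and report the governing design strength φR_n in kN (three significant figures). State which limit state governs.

159 kN (bolt shear governs)

Bolt shear: A_b = π·12²/4 = 113.1 mm²; R_n = 469 × 113.1 × 4 × 1 / 1000 = 212.2 kN → 0.75 × 212.2 = 159 kN.
Bearing: edge l_c = 23, r_n = 189.9 kN; interior l_c = 31, r_n = 198.1 kN; R_n = 189.9 + 3·198.1 = 784.3 kN → 588 kN.
Block shear: A_gv = 2640, A_nv = 1744, A_nt = 272 mm²; R_n = min(0.6F_uA_nv, 0.6F_yA_gv) + U_bs·F_u·A_nt = 566.9 kN → 425 kN.
Bolt shear governs: 159 kN.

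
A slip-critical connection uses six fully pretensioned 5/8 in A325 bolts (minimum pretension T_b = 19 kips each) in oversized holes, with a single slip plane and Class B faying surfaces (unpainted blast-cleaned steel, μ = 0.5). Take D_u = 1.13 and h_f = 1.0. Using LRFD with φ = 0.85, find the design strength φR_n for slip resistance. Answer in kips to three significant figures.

54.7 kips

R_n = μ · D_u · h_f · T_b · n_s · n_b = 0.5 × 1.13 × 1.0 × 19 × 1 × 6 = 64.41 kips.
Design strength φR_n = 0.85 × 64.41 = 54.7 kips.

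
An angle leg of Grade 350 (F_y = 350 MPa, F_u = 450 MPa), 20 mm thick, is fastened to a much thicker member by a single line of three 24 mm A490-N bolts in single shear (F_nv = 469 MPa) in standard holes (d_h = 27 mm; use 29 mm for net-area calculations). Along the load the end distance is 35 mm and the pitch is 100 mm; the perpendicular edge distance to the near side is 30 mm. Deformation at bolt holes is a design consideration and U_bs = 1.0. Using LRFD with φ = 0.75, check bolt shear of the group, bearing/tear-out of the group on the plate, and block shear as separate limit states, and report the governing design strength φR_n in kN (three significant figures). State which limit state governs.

477 kN (bolt shear governs)

Bolt shear: A_b = π·24²/4 = 452.4 mm²; R_n = 469 × 452.4 × 3 × 1 / 1000 = 636.5 kN → 0.75 × 636.5 = 477 kN.
Bearing: edge l_c = 21.5, r_n = 232.2 kN; interior l_c = 73, r_n = 518.4 kN; R_n = 232.2 + 2·518.4 = 1269 kN → 952 kN.
Block shear: A_gv = 4700, A_nv = 3250, A_nt = 310 mm²; R_n = min(0.6F_uA_nv, 0.6F_yA_gv) + U_bs·F_u·A_nt = 1017 kN → 763 kN.
Bolt shear governs: 477 kN.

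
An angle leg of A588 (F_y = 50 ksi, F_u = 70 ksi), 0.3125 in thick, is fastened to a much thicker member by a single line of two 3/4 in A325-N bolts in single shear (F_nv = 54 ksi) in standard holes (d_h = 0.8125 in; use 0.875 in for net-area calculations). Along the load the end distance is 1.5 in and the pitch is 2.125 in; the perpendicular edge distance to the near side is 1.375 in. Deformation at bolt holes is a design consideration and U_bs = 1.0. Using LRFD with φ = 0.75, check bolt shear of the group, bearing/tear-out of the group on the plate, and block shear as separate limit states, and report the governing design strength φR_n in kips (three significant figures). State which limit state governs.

Bolt shear: A_b = π·0.75²/4 = 0.4418 in²; R_n = 54 × 0.4418 × 2 × 1 = 47.71 kips → 0.75 × 47.71 = 35.8 kips.
Bearing: edge l_c = 1.094, r_n = 28.71 kips; interior l_c = 1.312, r_n = 34.45 kips; R_n = 28.71 + 1·34.45 = 63.16 kips → 47.4 kips.
Block shear: A_gv = 1.133, A_nv = 0.7227, A_nt = 0.293 in²; R_n = min(0.6F_uA_nv, 0.6F_yA_gv) + U_bs·F_u·A_nt = 50.86 kips → 38.1 kips.
Bolt shear governs: 35.8 kips.

35.8 kips (bolt shear governs)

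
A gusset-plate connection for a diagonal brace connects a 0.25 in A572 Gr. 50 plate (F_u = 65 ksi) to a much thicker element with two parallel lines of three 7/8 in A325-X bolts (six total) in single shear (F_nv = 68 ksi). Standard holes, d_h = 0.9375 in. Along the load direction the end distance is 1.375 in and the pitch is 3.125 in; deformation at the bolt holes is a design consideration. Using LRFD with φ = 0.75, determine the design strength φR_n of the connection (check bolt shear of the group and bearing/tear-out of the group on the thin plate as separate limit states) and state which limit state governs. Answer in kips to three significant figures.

129 kips (bearing governs)

Bolt shear: A_b = π·0.875²/4 = 0.6013 in²; R_n = 68 × 0.6013 × 6 × 1 = 245.3 kips → 0.75 × 245.3 = 184 kips.
Bearing (1.2 l_c t F_u ≤ 2.4 d t F_u): upper limit = 2.4·0.875·0.25·65 = 34.12 kips.
  Edge l_c = 1.375 − 0.9375/2 = 0.9062 → r_n = 17.67 kips; interior l_c = 3.125 − 0.9375 = 2.188 → r_n = 34.12 kips.
  R_n,bearing = 2·17.67 + 4·34.12 = 171.8 kips → 0.75 × 171.8 = 129 kips.
Bearing governs: 129 kips.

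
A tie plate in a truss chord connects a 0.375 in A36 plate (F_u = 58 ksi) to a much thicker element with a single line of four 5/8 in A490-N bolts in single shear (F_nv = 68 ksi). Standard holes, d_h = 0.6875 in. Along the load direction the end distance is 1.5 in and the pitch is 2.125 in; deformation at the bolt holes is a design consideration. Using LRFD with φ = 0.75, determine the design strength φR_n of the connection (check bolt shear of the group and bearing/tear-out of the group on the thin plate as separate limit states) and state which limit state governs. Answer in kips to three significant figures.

62.6 kips (bolt shear governs)

Bolt shear: A_b = π·0.625²/4 = 0.3068 in²; R_n = 68 × 0.3068 × 4 × 1 = 83.45 kips → 0.75 × 83.45 = 62.6 kips.
Bearing (1.2 l_c t F_u ≤ 2.4 d t F_u): upper limit = 2.4·0.625·0.375·58 = 32.62 kips.
  Edge l_c = 1.5 − 0.6875/2 = 1.156 → r_n = 30.18 kips; interior l_c = 2.125 − 0.6875 = 1.438 → r_n = 32.62 kips.
  R_n,bearing = 1·30.18 + 3·32.62 = 128.1 kips → 0.75 × 128.1 = 96 kips.
Bolt shear governs: 62.6 kips.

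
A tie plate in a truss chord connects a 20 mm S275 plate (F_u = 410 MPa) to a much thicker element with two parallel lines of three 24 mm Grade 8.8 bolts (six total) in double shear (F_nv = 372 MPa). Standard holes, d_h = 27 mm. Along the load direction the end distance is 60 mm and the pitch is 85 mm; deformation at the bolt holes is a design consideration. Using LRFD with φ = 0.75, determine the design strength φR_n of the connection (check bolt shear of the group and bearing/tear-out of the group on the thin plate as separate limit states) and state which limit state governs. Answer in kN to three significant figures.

Bolt shear: A_b = π·24²/4 = 452.4 mm²; R_n = 372 × 452.4 × 6 × 2 / 1000 = 2019 kN → 0.75 × 2019 = 1510 kN.
Bearing (1.2 l_c t F_u ≤ 2.4 d t F_u): upper limit = 2.4·24·20·410 / 1000 = 472.3 kN.
  Edge l_c = 60 − 27/2 = 46.5 → r_n = 457.6 kN; interior l_c = 85 − 27 = 58 → r_n = 472.3 kN.
  R_n,bearing = 2·457.6 + 4·472.3 = 2804 kN → 0.75 × 2804 = 2100 kN.
Bolt shear governs: 1510 kN.

1510 kN (bolt shear governs)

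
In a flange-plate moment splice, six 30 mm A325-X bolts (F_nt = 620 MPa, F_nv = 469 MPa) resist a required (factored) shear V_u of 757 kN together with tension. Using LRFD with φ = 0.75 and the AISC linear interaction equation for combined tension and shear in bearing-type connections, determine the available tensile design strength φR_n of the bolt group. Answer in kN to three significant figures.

1560 kN

A_b = π·30²/4 = 706.9 mm²; f_rv = 757 × 1000 / (6 × 706.9) = 178.5 MPa.
F'_nt = 1.3 F_nt − (F_nt / φF_nv) f_rv = 1.3·620 − (620/(0.75·469))·178.5 = 491.4 MPa, capped at F_nt → F'_nt = 491.4 MPa.
R_n = F'_nt · A_b · n = 491.4 × 706.9 × 6 / 1000 = 2084 kN.
Design strength φR_n = 0.75 × 2084 = 1560 kN.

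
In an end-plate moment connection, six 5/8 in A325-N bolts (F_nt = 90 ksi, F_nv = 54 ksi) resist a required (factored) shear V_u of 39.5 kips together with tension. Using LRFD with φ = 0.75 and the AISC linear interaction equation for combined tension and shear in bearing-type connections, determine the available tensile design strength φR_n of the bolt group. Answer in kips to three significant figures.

A_b = π·0.625²/4 = 0.3068 in²; f_rv = 39.5 / (6 × 0.3068) = 21.46 ksi.
F'_nt = 1.3 F_nt − (F_nt / φF_nv) f_rv = 1.3·90 − (90/(0.75·54))·21.46 = 69.31 ksi, capped at F_nt → F'_nt = 69.31 ksi.
R_n = F'_nt · A_b · n = 69.31 × 0.3068 × 6 = 127.6 kips.
Design strength φR_n = 0.75 × 127.6 = 95.7 kips.

95.7 kips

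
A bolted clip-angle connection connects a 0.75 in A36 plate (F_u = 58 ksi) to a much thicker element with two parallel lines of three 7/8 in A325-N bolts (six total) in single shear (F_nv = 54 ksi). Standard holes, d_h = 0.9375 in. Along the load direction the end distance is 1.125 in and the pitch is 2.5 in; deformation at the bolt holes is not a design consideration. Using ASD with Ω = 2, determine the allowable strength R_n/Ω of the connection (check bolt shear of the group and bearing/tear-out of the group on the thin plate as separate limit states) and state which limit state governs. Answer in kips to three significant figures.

Bolt shear: A_b = π·0.875²/4 = 0.6013 in²; R_n = 54 × 0.6013 × 6 × 1 = 194.8 kips → 194.8 / 2 = 97.4 kips.
Bearing (1.5 l_c t F_u ≤ 3.0 d t F_u): upper limit = 3.0·0.875·0.75·58 = 114.2 kips.
  Edge l_c = 1.125 − 0.9375/2 = 0.6562 → r_n = 42.82 kips; interior l_c = 2.5 − 0.9375 = 1.562 → r_n = 102 kips.
  R_n,bearing = 2·42.82 + 4·102 = 493.5 kips → 493.5 / 2 = 247 kips.
Bolt shear governs: 97.4 kips.

97.4 kips (bolt shear governs)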